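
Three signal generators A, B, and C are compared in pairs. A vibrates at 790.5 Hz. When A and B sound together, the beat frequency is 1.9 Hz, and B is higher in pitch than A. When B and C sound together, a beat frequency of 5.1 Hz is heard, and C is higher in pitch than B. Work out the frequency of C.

B is above A, so f_B = 790.5 + 1.9 = 792.4 Hz.
C is above B, so f_C = 792.4 + 5.1 = 797.5 Hz.

797.5 Hz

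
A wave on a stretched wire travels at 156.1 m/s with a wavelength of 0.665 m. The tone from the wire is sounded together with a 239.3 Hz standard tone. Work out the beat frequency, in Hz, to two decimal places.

Source frequency f = v/λ = 156.1/0.665 = 234.7368 Hz.
f_beat = |234.7368 − 239.3| = 4.56 Hz.

4.56 Hz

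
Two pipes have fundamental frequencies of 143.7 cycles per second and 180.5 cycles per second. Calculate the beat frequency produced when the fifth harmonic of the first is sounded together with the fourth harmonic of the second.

Fifth harmonic of the first: 5·143.7 = 718.5 Hz.
Fourth harmonic of the second: 4·180.5 = 722.0 Hz.
f_beat = |718.5 − 722.0| = 3.5 Hz.

3.5 Hz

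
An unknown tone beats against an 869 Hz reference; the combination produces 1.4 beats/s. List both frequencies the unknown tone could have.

867.6 Hz or 870.4 Hz

|f − 869| = 1.4, so f = 869 ± 1.4.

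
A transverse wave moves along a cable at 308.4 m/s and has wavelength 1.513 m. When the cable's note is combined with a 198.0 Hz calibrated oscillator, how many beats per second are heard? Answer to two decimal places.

5.83 Hz

Source frequency f = v/λ = 308.4/1.513 = 203.8334 Hz.
f_beat = |203.8334 − 198.0| = 5.83 Hz.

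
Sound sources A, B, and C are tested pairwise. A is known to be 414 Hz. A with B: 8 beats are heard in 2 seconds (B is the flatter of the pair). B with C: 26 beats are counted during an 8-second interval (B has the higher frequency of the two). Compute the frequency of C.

A–B: Beat frequency = 8/2 = 4 Hz.
B is below A, so f_B = 414 − 4 = 410 Hz.
B–C: Beat frequency = 26/8 = 3.25 Hz.
C is below B, so f_C = 410 − 3.25 = 406.75 Hz.

406.75 Hz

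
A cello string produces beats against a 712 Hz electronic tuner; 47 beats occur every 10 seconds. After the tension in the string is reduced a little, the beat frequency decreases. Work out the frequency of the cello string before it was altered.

716.7 Hz

Beat frequency = 47/10 = 4.7 Hz.
|f − 712| = 4.7, so the cello string was at either 707.3 Hz or 716.7 Hz.
Lower tension means lower frequency; the adjustment lowers the cello string's frequency.
The beat rate fell, so the adjustment moved the cello string toward 712 Hz — it must have started above the reference.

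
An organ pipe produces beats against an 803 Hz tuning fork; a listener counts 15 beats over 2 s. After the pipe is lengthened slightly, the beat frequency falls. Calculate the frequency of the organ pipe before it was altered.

Beat frequency = 15/2 = 7.5 Hz.
|f − 803| = 7.5, so the organ pipe was at either 795.5 Hz or 810.5 Hz.
A longer pipe has a lower fundamental; the adjustment lowers the organ pipe's frequency.
The beat rate fell, so the adjustment moved the organ pipe toward 803 Hz — it must have started above the reference.

810.5 Hz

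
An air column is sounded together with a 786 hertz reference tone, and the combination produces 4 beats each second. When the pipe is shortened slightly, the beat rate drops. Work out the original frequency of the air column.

782 Hz

|f − 786| = 4, so the air column was at either 782 Hz or 790 Hz.
A shorter pipe has a higher fundamental; the adjustment raises the air column's frequency.
The beat rate fell, so the adjustment moved the air column toward 786 Hz — it must have started below the reference.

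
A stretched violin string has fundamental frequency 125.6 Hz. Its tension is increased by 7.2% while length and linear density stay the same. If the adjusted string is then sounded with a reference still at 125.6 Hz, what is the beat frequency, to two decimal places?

For a string, f ∝ √T, so the new frequency is 125.6·√1.072 = 130.0430 Hz.
f_beat = |130.0430 − 125.6| = 4.44 Hz.

4.44 Hz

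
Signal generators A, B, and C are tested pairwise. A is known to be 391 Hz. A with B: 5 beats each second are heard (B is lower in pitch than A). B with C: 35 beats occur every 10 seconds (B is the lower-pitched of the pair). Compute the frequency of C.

389.5 Hz

B is below A, so f_B = 391 − 5 = 386 Hz.
B–C: Beat frequency = 35/10 = 3.5 Hz.
C is above B, so f_C = 386 + 3.5 = 389.5 Hz.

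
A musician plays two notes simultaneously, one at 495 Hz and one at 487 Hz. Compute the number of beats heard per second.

8 Hz

The beat frequency equals the magnitude of the frequency difference.
|495 − 487| = 8 Hz.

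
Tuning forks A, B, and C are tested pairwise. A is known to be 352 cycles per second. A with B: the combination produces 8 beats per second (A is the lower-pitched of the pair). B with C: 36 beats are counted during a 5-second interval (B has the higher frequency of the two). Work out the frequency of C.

B is above A, so f_B = 352 + 8 = 360 Hz.
B–C: Beat frequency = 36/5 = 7.2 Hz.
C is below B, so f_C = 360 − 7.2 = 352.8 Hz.

352.8 Hz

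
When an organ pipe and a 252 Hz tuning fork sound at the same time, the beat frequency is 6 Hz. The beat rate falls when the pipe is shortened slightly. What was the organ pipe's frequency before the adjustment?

246 Hz

|f − 252| = 6, so the organ pipe was at either 246 Hz or 258 Hz.
A shorter pipe has a higher fundamental; the adjustment raises the organ pipe's frequency.
The beat rate fell, so the adjustment moved the organ pipe toward 252 Hz — it must have started below the reference.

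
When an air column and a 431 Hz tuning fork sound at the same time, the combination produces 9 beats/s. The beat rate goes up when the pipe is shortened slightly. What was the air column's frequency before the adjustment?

440 Hz

|f − 431| = 9, so the air column was at either 422 Hz or 440 Hz.
A shorter pipe has a higher fundamental; the adjustment raises the air column's frequency.
The beat rate rose, so the adjustment moved the air column further from 431 Hz — it was already above the reference.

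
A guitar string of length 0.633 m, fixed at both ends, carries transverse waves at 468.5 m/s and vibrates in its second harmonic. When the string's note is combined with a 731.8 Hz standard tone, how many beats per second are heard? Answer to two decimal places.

For a string fixed at both ends, f_n = n·v/(2L) = 2·468.5/(2·0.633) = 740.1264 Hz.
f_beat = |740.1264 − 731.8| = 8.33 Hz.

8.33 Hz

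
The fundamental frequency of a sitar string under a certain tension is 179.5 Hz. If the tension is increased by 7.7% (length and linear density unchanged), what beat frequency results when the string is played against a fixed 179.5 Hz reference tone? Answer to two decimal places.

6.78 Hz

For a string, f ∝ √T, so the new frequency is 179.5·√1.077 = 186.2826 Hz.
f_beat = |186.2826 − 179.5| = 6.78 Hz.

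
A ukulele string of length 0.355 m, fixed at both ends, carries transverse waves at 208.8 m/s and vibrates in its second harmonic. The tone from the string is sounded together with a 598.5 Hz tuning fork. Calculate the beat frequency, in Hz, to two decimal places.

For a string fixed at both ends, f_n = n·v/(2L) = 2·208.8/(2·0.355) = 588.1690 Hz.
f_beat = |588.1690 − 598.5| = 10.33 Hz.

10.33 Hz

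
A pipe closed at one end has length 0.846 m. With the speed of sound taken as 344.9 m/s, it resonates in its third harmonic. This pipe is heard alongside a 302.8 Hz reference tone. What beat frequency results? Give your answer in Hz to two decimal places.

Closed pipe (odd harmonics): f_n = n·v/(4L) = 3·344.9/(4·0.846) = 305.7624 Hz.
f_beat = |305.7624 − 302.8| = 2.96 Hz.

2.96 Hz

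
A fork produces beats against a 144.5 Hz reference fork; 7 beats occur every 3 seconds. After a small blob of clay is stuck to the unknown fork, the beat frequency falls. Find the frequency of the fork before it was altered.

Beat frequency = 7/3 = 2.3333 Hz.
|f − 144.5| = 2.3333, so the fork was at either 142.1667 Hz or 146.8333 Hz.
Adding mass to a fork lowers its frequency; the adjustment lowers the fork's frequency.
The beat rate fell, so the adjustment moved the fork toward 144.5 Hz — it must have started above the reference.

146.8333 Hz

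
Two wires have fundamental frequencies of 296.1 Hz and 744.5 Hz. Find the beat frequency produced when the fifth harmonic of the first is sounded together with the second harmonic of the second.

Fifth harmonic of the first: 5·296.1 = 1480.5 Hz.
Second harmonic of the second: 2·744.5 = 1489.0 Hz.
f_beat = |1480.5 − 1489.0| = 8.5 Hz.

8.5 Hz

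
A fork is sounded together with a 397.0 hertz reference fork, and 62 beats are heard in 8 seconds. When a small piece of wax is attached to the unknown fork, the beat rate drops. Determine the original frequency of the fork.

Beat frequency = 62/8 = 7.75 Hz.
|f − 397.0| = 7.75, so the fork was at either 389.25 Hz or 404.75 Hz.
Loading a fork with wax lowers its frequency; the adjustment lowers the fork's frequency.
The beat rate fell, so the adjustment moved the fork toward 397.0 Hz — it must have started above the reference.

404.75 Hz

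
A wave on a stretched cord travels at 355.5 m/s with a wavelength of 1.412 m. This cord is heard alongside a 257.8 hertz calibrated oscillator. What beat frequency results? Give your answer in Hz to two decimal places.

Source frequency f = v/λ = 355.5/1.412 = 251.7705 Hz.
f_beat = |251.7705 − 257.8| = 6.03 Hz.

6.03 Hz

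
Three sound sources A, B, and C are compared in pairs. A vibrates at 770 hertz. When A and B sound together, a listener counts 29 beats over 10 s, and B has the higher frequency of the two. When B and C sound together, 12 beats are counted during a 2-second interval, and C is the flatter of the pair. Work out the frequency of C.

766.9 Hz

A–B: Beat frequency = 29/10 = 2.9 Hz.
B is above A, so f_B = 770 + 2.9 = 772.9 Hz.
B–C: Beat frequency = 12/2 = 6 Hz.
C is below B, so f_C = 772.9 − 6 = 766.9 Hz.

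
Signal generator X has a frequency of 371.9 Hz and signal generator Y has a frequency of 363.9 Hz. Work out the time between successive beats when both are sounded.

f_beat = |371.9 − 363.9| = 8 Hz.
Beat period T = 1 / f_beat = 1 / 8 s.

0.125 s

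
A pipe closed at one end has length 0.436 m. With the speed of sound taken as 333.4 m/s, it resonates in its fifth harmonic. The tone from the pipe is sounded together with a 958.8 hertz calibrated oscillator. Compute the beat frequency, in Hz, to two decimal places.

Closed pipe (odd harmonics): f_n = n·v/(4L) = 5·333.4/(4·0.436) = 955.8486 Hz.
f_beat = |955.8486 − 958.8| = 2.95 Hz.

2.95 Hz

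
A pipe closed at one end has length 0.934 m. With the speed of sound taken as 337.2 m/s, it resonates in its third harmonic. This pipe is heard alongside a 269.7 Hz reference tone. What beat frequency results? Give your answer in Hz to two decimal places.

1.07 Hz

Closed pipe (odd harmonics): f_n = n·v/(4L) = 3·337.2/(4·0.934) = 270.7709 Hz.
f_beat = |270.7709 − 269.7| = 1.07 Hz.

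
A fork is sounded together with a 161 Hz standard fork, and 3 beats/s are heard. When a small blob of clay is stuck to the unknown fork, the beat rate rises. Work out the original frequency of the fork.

158 Hz

|f − 161| = 3, so the fork was at either 158 Hz or 164 Hz.
Adding mass to a fork lowers its frequency; the adjustment lowers the fork's frequency.
The beat rate rose, so the adjustment moved the fork further from 161 Hz — it was already below the reference.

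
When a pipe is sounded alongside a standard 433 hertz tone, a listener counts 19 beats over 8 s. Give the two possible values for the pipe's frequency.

Beat frequency = 19/8 = 2.375 Hz.
|f − 433| = 2.375, so f = 433 ± 2.375.

430.625 Hz or 435.375 Hz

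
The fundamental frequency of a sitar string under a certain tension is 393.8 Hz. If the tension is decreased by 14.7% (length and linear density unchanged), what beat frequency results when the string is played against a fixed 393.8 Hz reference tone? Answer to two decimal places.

30.09 Hz

For a string, f ∝ √T, so the new frequency is 393.8·√0.853 = 363.7058 Hz.
f_beat = |363.7058 − 393.8| = 30.09 Hz.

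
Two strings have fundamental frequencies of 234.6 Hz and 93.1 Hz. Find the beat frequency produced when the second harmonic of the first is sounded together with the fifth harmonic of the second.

Second harmonic of the first: 2·234.6 = 469.2 Hz.
Fifth harmonic of the second: 5·93.1 = 465.5 Hz.
f_beat = |469.2 − 465.5| = 3.7 Hz.

3.7 Hz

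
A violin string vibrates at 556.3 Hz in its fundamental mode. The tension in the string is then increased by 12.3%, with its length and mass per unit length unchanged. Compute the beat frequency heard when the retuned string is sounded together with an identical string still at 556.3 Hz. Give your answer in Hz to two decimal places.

33.22 Hz

For a string, f ∝ √T, so the new frequency is 556.3·√1.123 = 589.5205 Hz.
f_beat = |589.5205 − 556.3| = 33.22 Hz.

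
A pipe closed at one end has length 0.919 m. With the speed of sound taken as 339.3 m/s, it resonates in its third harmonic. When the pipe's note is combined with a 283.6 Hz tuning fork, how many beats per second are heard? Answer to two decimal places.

Closed pipe (odd harmonics): f_n = n·v/(4L) = 3·339.3/(4·0.919) = 276.9042 Hz.
f_beat = |276.9042 − 283.6| = 6.70 Hz.

6.70 Hz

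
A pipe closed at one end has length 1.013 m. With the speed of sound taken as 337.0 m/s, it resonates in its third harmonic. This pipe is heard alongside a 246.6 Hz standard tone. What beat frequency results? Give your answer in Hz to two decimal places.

Closed pipe (odd harmonics): f_n = n·v/(4L) = 3·337.0/(4·1.013) = 249.5064 Hz.
f_beat = |249.5064 − 246.6| = 2.91 Hz.

2.91 Hz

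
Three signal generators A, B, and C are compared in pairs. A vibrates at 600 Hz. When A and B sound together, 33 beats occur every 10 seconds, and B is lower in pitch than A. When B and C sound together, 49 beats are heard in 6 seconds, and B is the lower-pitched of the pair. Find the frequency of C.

604.8667 Hz

A–B: Beat frequency = 33/10 = 3.3 Hz.
B is below A, so f_B = 600 − 3.3 = 596.7 Hz.
B–C: Beat frequency = 49/6 = 8.1667 Hz.
C is above B, so f_C = 596.7 + 8.1667 = 604.8667 Hz.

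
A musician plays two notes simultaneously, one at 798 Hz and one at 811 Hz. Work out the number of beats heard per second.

13 Hz

Beats arise from superposition of two nearby frequencies; the beat rate is |f₁ − f₂|.
|798 − 811| = 13 Hz.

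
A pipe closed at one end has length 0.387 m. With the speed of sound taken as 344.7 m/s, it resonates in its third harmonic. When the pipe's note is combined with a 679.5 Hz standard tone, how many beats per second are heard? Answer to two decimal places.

Closed pipe (odd harmonics): f_n = n·v/(4L) = 3·344.7/(4·0.387) = 668.0233 Hz.
f_beat = |668.0233 − 679.5| = 11.48 Hz.

11.48 Hz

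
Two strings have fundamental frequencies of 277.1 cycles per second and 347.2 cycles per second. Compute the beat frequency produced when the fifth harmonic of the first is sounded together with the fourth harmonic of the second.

3.3 Hz

Fifth harmonic of the first: 5·277.1 = 1385.5 Hz.
Fourth harmonic of the second: 4·347.2 = 1388.8 Hz.
f_beat = |1385.5 − 1388.8| = 3.3 Hz.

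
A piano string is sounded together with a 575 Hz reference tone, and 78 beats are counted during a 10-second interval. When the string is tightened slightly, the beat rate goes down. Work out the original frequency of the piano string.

Beat frequency = 78/10 = 7.8 Hz.
|f − 575| = 7.8, so the piano string was at either 567.2 Hz or 582.8 Hz.
Increasing tension raises a string's frequency; the adjustment raises the piano string's frequency.
The beat rate fell, so the adjustment moved the piano string toward 575 Hz — it must have started below the reference.

567.2 Hz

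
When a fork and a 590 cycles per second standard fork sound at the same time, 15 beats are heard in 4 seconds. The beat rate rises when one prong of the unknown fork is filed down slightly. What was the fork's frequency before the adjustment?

Beat frequency = 15/4 = 3.75 Hz.
|f − 590| = 3.75, so the fork was at either 586.25 Hz or 593.75 Hz.
Filing a prong removes mass and raises the fork's frequency; the adjustment raises the fork's frequency.
The beat rate rose, so the adjustment moved the fork further from 590 Hz — it was already above the reference.

593.75 Hz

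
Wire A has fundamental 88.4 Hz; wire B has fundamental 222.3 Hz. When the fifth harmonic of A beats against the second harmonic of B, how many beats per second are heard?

2.6 Hz

Fifth harmonic of the first: 5·88.4 = 442.0 Hz.
Second harmonic of the second: 2·222.3 = 444.6 Hz.
f_beat = |442.0 − 444.6| = 2.6 Hz.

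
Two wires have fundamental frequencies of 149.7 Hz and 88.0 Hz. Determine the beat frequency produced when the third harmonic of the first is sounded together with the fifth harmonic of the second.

Third harmonic of the first: 3·149.7 = 449.1 Hz.
Fifth harmonic of the second: 5·88.0 = 440.0 Hz.
f_beat = |449.1 − 440.0| = 9.1 Hz.

9.1 Hz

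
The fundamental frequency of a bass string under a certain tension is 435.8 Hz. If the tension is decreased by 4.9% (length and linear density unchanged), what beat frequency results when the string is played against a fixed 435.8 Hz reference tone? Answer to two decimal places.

For a string, f ∝ √T, so the new frequency is 435.8·√0.951 = 424.9888 Hz.
f_beat = |424.9888 − 435.8| = 10.81 Hz.

10.81 Hz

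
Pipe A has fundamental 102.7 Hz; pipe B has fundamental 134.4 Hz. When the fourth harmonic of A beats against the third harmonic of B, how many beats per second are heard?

Fourth harmonic of the first: 4·102.7 = 410.8 Hz.
Third harmonic of the second: 3·134.4 = 403.2 Hz.
f_beat = |410.8 − 403.2| = 7.6 Hz.

7.6 Hz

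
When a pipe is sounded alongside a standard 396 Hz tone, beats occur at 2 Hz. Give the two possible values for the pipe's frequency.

|f − 396| = 2, so f = 396 ± 2.

394 Hz or 398 Hz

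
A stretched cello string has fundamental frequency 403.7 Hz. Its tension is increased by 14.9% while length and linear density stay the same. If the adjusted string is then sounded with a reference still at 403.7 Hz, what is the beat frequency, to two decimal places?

For a string, f ∝ √T, so the new frequency is 403.7·√1.149 = 432.7318 Hz.
f_beat = |432.7318 − 403.7| = 29.03 Hz.

29.03 Hz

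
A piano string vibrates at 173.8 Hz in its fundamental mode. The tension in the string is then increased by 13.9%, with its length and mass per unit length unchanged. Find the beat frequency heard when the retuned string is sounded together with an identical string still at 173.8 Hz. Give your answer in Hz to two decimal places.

For a string, f ∝ √T, so the new frequency is 173.8·√1.139 = 185.4862 Hz.
f_beat = |185.4862 − 173.8| = 11.69 Hz.

11.69 Hz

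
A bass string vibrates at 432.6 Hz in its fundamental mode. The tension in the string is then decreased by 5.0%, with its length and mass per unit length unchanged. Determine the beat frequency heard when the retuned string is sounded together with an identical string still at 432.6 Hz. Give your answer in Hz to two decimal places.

10.95 Hz

For a string, f ∝ √T, so the new frequency is 432.6·√0.950 = 421.6463 Hz.
f_beat = |421.6463 − 432.6| = 10.95 Hz.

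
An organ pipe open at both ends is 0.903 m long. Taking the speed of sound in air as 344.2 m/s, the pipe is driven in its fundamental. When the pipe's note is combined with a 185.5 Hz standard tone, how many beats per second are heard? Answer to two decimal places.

5.09 Hz

Open pipe: f_n = n·v/(2L) = 1·344.2/(2·0.903) = 190.5869 Hz.
f_beat = |190.5869 − 185.5| = 5.09 Hz.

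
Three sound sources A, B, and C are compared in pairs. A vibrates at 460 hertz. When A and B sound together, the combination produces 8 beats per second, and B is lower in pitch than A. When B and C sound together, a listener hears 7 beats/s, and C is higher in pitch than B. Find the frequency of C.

B is below A, so f_B = 460 − 8 = 452 Hz.
C is above B, so f_C = 452 + 7 = 459 Hz.

459 Hz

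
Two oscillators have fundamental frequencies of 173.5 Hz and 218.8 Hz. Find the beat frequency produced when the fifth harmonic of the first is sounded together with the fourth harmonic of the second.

Fifth harmonic of the first: 5·173.5 = 867.5 Hz.
Fourth harmonic of the second: 4·218.8 = 875.2 Hz.
f_beat = |867.5 − 875.2| = 7.7 Hz.

7.7 Hz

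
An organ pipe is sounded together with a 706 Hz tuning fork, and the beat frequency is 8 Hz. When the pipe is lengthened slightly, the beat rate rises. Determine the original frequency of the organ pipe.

|f − 706| = 8, so the organ pipe was at either 698 Hz or 714 Hz.
A longer pipe has a lower fundamental; the adjustment lowers the organ pipe's frequency.
The beat rate rose, so the adjustment moved the organ pipe further from 706 Hz — it was already below the reference.

698 Hz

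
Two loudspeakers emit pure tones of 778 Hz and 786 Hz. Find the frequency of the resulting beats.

8 Hz

The beat frequency equals the magnitude of the frequency difference.
|778 − 786| = 8 Hz.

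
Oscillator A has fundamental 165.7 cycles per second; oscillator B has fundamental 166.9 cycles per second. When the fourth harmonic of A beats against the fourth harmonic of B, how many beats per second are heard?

Fourth harmonic of the first: 4·165.7 = 662.8 Hz.
Fourth harmonic of the second: 4·166.9 = 667.6 Hz.
f_beat = |662.8 − 667.6| = 4.8 Hz.

4.8 Hz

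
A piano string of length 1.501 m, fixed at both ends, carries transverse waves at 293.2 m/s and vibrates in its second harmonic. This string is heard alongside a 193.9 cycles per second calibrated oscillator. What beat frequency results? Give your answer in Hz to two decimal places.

For a string fixed at both ends, f_n = n·v/(2L) = 2·293.2/(2·1.501) = 195.3364 Hz.
f_beat = |195.3364 − 193.9| = 1.44 Hz.

1.44 Hz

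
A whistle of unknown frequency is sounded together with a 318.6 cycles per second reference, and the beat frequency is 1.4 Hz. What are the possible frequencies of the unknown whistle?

|f − 318.6| = 1.4, so f = 318.6 ± 1.4.

317.2 Hz or 320 Hz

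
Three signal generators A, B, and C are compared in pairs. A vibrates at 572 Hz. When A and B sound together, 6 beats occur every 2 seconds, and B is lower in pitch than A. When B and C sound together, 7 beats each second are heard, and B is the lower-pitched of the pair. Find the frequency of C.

A–B: Beat frequency = 6/2 = 3 Hz.
B is below A, so f_B = 572 − 3 = 569 Hz.
C is above B, so f_C = 569 + 7 = 576 Hz.

576 Hz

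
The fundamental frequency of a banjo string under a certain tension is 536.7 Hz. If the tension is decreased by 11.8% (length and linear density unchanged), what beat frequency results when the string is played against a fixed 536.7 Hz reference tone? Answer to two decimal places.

For a string, f ∝ √T, so the new frequency is 536.7·√0.882 = 504.0410 Hz.
f_beat = |504.0410 − 536.7| = 32.66 Hz.

32.66 Hz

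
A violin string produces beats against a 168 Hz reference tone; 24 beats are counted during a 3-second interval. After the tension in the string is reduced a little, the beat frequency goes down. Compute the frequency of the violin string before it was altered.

176 Hz

Beat frequency = 24/3 = 8 Hz.
|f − 168| = 8, so the violin string was at either 160 Hz or 176 Hz.
Lower tension means lower frequency; the adjustment lowers the violin string's frequency.
The beat rate fell, so the adjustment moved the violin string toward 168 Hz — it must have started above the reference.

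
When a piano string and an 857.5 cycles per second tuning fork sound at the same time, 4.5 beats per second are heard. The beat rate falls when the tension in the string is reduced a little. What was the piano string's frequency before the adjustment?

862 Hz

|f − 857.5| = 4.5, so the piano string was at either 853 Hz or 862 Hz.
Lower tension means lower frequency; the adjustment lowers the piano string's frequency.
The beat rate fell, so the adjustment moved the piano string toward 857.5 Hz — it must have started above the reference.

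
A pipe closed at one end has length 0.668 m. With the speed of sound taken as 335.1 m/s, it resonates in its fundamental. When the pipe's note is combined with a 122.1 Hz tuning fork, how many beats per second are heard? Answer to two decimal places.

3.31 Hz

Closed pipe (odd harmonics): f_n = n·v/(4L) = 1·335.1/(4·0.668) = 125.4117 Hz.
f_beat = |125.4117 − 122.1| = 3.31 Hz.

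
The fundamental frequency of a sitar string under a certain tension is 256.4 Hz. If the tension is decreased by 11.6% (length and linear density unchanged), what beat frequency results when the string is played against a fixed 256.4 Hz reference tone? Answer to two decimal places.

15.33 Hz

For a string, f ∝ √T, so the new frequency is 256.4·√0.884 = 241.0705 Hz.
f_beat = |241.0705 − 256.4| = 15.33 Hz.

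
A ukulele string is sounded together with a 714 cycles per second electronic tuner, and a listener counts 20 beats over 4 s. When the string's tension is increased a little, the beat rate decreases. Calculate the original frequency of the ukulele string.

Beat frequency = 20/4 = 5 Hz.
|f − 714| = 5, so the ukulele string was at either 709 Hz or 719 Hz.
Higher tension means higher frequency; the adjustment raises the ukulele string's frequency.
The beat rate fell, so the adjustment moved the ukulele string toward 714 Hz — it must have started below the reference.

709 Hz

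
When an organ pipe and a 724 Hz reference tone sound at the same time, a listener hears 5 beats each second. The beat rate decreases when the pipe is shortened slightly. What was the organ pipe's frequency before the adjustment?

719 Hz

|f − 724| = 5, so the organ pipe was at either 719 Hz or 729 Hz.
A shorter pipe has a higher fundamental; the adjustment raises the organ pipe's frequency.
The beat rate fell, so the adjustment moved the organ pipe toward 724 Hz — it must have started below the reference.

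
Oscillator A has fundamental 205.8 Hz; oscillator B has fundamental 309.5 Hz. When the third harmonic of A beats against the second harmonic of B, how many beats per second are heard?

1.6 Hz

Third harmonic of the first: 3·205.8 = 617.4 Hz.
Second harmonic of the second: 2·309.5 = 619.0 Hz.
f_beat = |617.4 − 619.0| = 1.6 Hz.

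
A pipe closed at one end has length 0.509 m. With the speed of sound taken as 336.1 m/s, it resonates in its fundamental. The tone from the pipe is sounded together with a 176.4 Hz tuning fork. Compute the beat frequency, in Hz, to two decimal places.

11.32 Hz

Closed pipe (odd harmonics): f_n = n·v/(4L) = 1·336.1/(4·0.509) = 165.0786 Hz.
f_beat = |165.0786 − 176.4| = 11.32 Hz.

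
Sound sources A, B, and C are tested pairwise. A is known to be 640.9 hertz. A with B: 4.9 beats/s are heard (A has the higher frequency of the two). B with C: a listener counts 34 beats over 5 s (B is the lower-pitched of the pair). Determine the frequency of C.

642.8 Hz

B is below A, so f_B = 640.9 − 4.9 = 636 Hz.
B–C: Beat frequency = 34/5 = 6.8 Hz.
C is above B, so f_C = 636 + 6.8 = 642.8 Hz.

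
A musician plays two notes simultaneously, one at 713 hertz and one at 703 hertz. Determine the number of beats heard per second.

10 Hz

f_beat = |f₁ − f₂|.
|713 − 703| = 10 Hz.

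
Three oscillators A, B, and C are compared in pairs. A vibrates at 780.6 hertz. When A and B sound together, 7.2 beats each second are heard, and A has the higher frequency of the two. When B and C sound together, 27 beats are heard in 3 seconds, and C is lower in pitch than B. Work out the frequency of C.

764.4 Hz

B is below A, so f_B = 780.6 − 7.2 = 773.4 Hz.
B–C: Beat frequency = 27/3 = 9 Hz.
C is below B, so f_C = 773.4 − 9 = 764.4 Hz.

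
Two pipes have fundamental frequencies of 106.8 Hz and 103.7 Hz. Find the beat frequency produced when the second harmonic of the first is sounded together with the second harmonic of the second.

Second harmonic of the first: 2·106.8 = 213.6 Hz.
Second harmonic of the second: 2·103.7 = 207.4 Hz.
f_beat = |213.6 − 207.4| = 6.2 Hz.

6.2 Hz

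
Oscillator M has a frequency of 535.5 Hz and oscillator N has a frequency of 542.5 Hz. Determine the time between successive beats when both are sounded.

f_beat = |535.5 − 542.5| = 7 Hz.
Beat period T = 1 / f_beat = 1 / 7 s.

0.143 s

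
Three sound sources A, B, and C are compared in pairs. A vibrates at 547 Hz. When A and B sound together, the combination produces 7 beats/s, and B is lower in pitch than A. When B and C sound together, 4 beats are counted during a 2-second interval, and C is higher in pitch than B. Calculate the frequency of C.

542 Hz

B is below A, so f_B = 547 − 7 = 540 Hz.
B–C: Beat frequency = 4/2 = 2 Hz.
C is above B, so f_C = 540 + 2 = 542 Hz.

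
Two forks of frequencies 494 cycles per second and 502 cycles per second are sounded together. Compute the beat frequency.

f_beat = |f₁ − f₂|.
|494 − 502| = 8 Hz.

8 Hz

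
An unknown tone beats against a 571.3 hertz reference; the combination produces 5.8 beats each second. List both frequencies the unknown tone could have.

565.5 Hz or 577.1 Hz

|f − 571.3| = 5.8, so f = 571.3 ± 5.8.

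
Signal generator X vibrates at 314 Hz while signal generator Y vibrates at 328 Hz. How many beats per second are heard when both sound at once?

14 Hz

The beat frequency equals the magnitude of the frequency difference.
|314 − 328| = 14 Hz.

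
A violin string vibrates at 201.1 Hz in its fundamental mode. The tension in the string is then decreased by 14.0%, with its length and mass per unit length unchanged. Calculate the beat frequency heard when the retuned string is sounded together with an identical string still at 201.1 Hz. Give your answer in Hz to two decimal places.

14.61 Hz

For a string, f ∝ √T, so the new frequency is 201.1·√0.860 = 186.4925 Hz.
f_beat = |186.4925 − 201.1| = 14.61 Hz.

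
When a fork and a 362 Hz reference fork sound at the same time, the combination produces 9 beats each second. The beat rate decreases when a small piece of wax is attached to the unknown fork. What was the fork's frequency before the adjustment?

371 Hz

|f − 362| = 9, so the fork was at either 353 Hz or 371 Hz.
Loading a fork with wax lowers its frequency; the adjustment lowers the fork's frequency.
The beat rate fell, so the adjustment moved the fork toward 362 Hz — it must have started above the reference.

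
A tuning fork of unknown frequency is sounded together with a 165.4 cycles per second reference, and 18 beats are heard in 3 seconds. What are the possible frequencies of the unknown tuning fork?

159.4 Hz or 171.4 Hz

Beat frequency = 18/3 = 6 Hz.
|f − 165.4| = 6, so f = 165.4 ± 6.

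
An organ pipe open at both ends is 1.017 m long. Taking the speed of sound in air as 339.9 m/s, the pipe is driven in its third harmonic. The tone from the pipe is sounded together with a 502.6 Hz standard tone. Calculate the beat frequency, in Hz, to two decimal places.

1.27 Hz

Open pipe: f_n = n·v/(2L) = 3·339.9/(2·1.017) = 501.3274 Hz.
f_beat = |501.3274 − 502.6| = 1.27 Hz.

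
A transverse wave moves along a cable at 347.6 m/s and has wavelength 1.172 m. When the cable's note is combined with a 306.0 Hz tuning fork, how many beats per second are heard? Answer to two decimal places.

9.41 Hz

Source frequency f = v/λ = 347.6/1.172 = 296.5870 Hz.
f_beat = |296.5870 − 306.0| = 9.41 Hz.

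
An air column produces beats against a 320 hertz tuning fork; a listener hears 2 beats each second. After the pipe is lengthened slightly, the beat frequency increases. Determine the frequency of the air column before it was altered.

318 Hz

|f − 320| = 2, so the air column was at either 318 Hz or 322 Hz.
A longer pipe has a lower fundamental; the adjustment lowers the air column's frequency.
The beat rate rose, so the adjustment moved the air column further from 320 Hz — it was already below the reference.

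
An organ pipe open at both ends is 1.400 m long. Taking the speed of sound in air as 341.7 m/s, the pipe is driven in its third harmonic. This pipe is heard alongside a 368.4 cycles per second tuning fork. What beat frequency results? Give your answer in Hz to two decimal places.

Open pipe: f_n = n·v/(2L) = 3·341.7/(2·1.400) = 366.1071 Hz.
f_beat = |366.1071 − 368.4| = 2.29 Hz.

2.29 Hz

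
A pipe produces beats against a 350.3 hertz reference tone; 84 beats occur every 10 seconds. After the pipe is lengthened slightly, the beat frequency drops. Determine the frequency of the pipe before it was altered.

Beat frequency = 84/10 = 8.4 Hz.
|f − 350.3| = 8.4, so the pipe was at either 341.9 Hz or 358.7 Hz.
A longer pipe has a lower fundamental; the adjustment lowers the pipe's frequency.
The beat rate fell, so the adjustment moved the pipe toward 350.3 Hz — it must have started above the reference.

358.7 Hz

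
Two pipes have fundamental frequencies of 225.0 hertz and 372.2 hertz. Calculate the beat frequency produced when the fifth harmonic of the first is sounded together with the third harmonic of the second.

8.4 Hz

Fifth harmonic of the first: 5·225.0 = 1125.0 Hz.
Third harmonic of the second: 3·372.2 = 1116.6 Hz.
f_beat = |1125.0 − 1116.6| = 8.4 Hz.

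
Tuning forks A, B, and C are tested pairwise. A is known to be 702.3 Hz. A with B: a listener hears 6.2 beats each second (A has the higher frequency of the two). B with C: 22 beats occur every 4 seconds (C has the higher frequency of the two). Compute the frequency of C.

701.6 Hz

B is below A, so f_B = 702.3 − 6.2 = 696.1 Hz.
B–C: Beat frequency = 22/4 = 5.5 Hz.
C is above B, so f_C = 696.1 + 5.5 = 701.6 Hz.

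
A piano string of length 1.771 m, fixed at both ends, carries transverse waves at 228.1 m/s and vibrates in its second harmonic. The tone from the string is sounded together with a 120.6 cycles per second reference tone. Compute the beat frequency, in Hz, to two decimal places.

8.20 Hz

For a string fixed at both ends, f_n = n·v/(2L) = 2·228.1/(2·1.771) = 128.7973 Hz.
f_beat = |128.7973 − 120.6| = 8.20 Hz.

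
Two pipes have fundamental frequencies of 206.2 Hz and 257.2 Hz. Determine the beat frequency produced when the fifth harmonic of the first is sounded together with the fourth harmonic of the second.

2.2 Hz

Fifth harmonic of the first: 5·206.2 = 1031.0 Hz.
Fourth harmonic of the second: 4·257.2 = 1028.8 Hz.
f_beat = |1031.0 − 1028.8| = 2.2 Hz.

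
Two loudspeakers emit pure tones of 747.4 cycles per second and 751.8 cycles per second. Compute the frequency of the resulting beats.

4.4 Hz

f_beat = |f₁ − f₂|.
|747.4 − 751.8| = 4.4 Hz.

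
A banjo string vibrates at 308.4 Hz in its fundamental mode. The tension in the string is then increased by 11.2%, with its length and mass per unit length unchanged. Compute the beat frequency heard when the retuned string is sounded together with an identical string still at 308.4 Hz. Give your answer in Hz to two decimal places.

16.81 Hz

For a string, f ∝ √T, so the new frequency is 308.4·√1.112 = 325.2122 Hz.
f_beat = |325.2122 − 308.4| = 16.81 Hz.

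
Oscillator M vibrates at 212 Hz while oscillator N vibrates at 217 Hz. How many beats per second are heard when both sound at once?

Beats arise from superposition of two nearby frequencies; the beat rate is |f₁ − f₂|.
|212 − 217| = 5 Hz.

5 Hz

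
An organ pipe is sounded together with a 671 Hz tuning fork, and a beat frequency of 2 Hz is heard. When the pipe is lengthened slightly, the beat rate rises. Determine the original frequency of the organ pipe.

669 Hz

|f − 671| = 2, so the organ pipe was at either 669 Hz or 673 Hz.
A longer pipe has a lower fundamental; the adjustment lowers the organ pipe's frequency.
The beat rate rose, so the adjustment moved the organ pipe further from 671 Hz — it was already below the reference.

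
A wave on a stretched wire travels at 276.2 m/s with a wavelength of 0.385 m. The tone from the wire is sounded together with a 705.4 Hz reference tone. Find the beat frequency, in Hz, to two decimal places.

Source frequency f = v/λ = 276.2/0.385 = 717.4026 Hz.
f_beat = |717.4026 − 705.4| = 12.00 Hz.

12.00 Hz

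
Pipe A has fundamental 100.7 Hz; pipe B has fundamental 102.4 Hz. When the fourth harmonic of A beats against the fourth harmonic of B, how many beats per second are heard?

Fourth harmonic of the first: 4·100.7 = 402.8 Hz.
Fourth harmonic of the second: 4·102.4 = 409.6 Hz.
f_beat = |402.8 − 409.6| = 6.8 Hz.

6.8 Hz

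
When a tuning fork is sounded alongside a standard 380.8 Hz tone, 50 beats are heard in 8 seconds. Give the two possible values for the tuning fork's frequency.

Beat frequency = 50/8 = 6.25 Hz.
|f − 380.8| = 6.25, so f = 380.8 ± 6.25.

374.55 Hz or 387.05 Hz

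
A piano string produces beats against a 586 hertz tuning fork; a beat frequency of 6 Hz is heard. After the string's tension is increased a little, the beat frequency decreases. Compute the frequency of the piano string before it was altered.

580 Hz

|f − 586| = 6, so the piano string was at either 580 Hz or 592 Hz.
Higher tension means higher frequency; the adjustment raises the piano string's frequency.
The beat rate fell, so the adjustment moved the piano string toward 586 Hz — it must have started below the reference.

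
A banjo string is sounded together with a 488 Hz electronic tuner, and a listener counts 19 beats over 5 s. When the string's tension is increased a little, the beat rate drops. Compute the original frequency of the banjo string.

484.2 Hz

Beat frequency = 19/5 = 3.8 Hz.
|f − 488| = 3.8, so the banjo string was at either 484.2 Hz or 491.8 Hz.
Higher tension means higher frequency; the adjustment raises the banjo string's frequency.
The beat rate fell, so the adjustment moved the banjo string toward 488 Hz — it must have started below the reference.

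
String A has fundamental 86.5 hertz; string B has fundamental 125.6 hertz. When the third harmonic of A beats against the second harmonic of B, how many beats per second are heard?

8.3 Hz

Third harmonic of the first: 3·86.5 = 259.5 Hz.
Second harmonic of the second: 2·125.6 = 251.2 Hz.
f_beat = |259.5 − 251.2| = 8.3 Hz.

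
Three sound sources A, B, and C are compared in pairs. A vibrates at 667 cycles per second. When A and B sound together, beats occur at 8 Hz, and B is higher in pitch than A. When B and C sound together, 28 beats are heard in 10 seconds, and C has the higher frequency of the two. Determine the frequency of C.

B is above A, so f_B = 667 + 8 = 675 Hz.
B–C: Beat frequency = 28/10 = 2.8 Hz.
C is above B, so f_C = 675 + 2.8 = 677.8 Hz.

677.8 Hz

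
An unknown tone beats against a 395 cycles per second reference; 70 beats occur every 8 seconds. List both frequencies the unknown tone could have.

Beat frequency = 70/8 = 8.75 Hz.
|f − 395| = 8.75, so f = 395 ± 8.75.

386.25 Hz or 403.75 Hz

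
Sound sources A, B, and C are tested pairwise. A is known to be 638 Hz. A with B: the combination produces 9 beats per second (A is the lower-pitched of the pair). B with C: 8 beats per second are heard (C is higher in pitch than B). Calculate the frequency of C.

655 Hz

B is above A, so f_B = 638 + 9 = 647 Hz.
C is above B, so f_C = 647 + 8 = 655 Hz.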